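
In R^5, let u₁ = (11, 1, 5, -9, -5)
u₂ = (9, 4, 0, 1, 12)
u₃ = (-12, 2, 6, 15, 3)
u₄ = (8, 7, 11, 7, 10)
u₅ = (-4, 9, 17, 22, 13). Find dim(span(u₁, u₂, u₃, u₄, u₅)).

Row-reduce the 5×5 matrix with these as rows.
There are 3 pivot columns, so rank = 3.

3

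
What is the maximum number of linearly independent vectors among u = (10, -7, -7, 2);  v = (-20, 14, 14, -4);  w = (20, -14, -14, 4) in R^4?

Put the 4×3 matrix [u|v|w] into echelon form.
The echelon form has 1 nonzero row, so the rank is 1.

1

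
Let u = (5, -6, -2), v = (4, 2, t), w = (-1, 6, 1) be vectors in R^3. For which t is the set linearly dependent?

t = -3/4

The vectors are dependent exactly when the determinant of the matrix with rows u, v, w vanishes.
The determinant works out to -24*t - 18.
This vanishes exactly when t = -3/4.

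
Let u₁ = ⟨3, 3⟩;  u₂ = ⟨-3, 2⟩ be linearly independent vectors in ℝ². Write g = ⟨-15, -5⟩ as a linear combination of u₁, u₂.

g = -3u₁ + 2u₂

Since u₁, u₂ are independent, the coefficients expressing g are uniquely determined by a linear system.
Back-substitution yields (c₁, c₂) = (-3, 2).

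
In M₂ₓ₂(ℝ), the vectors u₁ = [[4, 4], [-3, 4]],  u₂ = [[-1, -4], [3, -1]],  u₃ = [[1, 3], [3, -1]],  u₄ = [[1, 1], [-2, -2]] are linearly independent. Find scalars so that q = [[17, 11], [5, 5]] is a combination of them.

Identify each element with its coordinate vector in ℝ⁴ via {E₁₁, E₁₂, E₂₁, E₂₂}.
Set up the augmented matrix [u₁ | u₂ | u₃ | u₄ | q] and row-reduce.
The system has the unique solution (a₁, …, a₄) = (4, 4, 3, 2).

q = 4u₁ + 4u₂ + 3u₃ + 2u₄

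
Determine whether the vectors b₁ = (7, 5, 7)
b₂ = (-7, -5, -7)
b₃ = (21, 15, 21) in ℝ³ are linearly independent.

The matrix [b₁|b₂|b₃] has determinant 0.
A zero determinant means the columns are linearly dependent.

linearly dependent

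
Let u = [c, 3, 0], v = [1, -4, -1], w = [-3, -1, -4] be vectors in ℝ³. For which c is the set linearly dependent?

c = -7/5

The set is linearly dependent precisely when det[u; v; w] = 0.
Expanding, det = 15*c + 21.
This vanishes exactly when c = -7/5.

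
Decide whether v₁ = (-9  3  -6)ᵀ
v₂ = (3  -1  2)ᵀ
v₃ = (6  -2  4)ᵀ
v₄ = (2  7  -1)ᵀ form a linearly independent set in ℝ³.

linearly dependent

There are 4 vectors in a 3-dimensional space, so they cannot be linearly independent.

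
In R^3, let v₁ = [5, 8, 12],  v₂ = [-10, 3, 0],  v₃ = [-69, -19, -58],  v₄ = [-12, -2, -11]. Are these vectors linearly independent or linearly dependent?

linearly dependent

There are 4 vectors in a 3-dimensional space, so they cannot be linearly independent.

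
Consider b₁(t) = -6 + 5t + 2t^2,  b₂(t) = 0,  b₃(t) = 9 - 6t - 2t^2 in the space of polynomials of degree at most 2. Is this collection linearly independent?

Write each element as a coordinate vector in ℝ³ using {1, t, t^2}.
One of the vectors is the zero vector, so the set is linearly dependent.

linearly dependent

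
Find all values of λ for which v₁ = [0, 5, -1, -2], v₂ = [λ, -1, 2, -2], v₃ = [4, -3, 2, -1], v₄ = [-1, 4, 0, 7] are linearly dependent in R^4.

λ = 5

The set is linearly dependent precisely when det[v₁; v₂; v₃; v₄] = 0.
Cofactor expansion gives det = 345 - 69*λ.
Setting this to zero gives λ = 5.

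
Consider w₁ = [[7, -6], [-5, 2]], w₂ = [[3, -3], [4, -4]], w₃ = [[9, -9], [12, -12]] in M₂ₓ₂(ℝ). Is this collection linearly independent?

linearly dependent

Write each element as a coordinate vector in ℝ⁴ using {E₁₁, E₁₂, E₂₁, E₂₂}.
One vector is a scalar multiple of another, so the set is dependent.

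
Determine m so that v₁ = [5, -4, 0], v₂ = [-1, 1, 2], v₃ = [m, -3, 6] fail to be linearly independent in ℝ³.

Place the vectors as rows of a 3×3 matrix; dependence ⇔ determinant zero.
The determinant works out to 36 - 8*m.
This vanishes exactly when m = 9/2.

m = 9/2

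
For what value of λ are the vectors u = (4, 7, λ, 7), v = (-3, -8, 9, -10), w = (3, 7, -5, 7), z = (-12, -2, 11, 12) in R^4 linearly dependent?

Dependence holds iff the 4×4 matrix [u v w z] is singular.
Expanding, det = -114*λ - 1026.
This vanishes exactly when λ = -9.

λ = -9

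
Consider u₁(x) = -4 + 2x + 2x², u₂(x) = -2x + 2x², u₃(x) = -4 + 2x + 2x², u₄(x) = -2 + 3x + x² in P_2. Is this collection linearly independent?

Write each element as a coordinate vector in ℝ³ using {1, x, x²}.
There are 4 vectors in a 3-dimensional space, so they cannot be linearly independent.

linearly dependent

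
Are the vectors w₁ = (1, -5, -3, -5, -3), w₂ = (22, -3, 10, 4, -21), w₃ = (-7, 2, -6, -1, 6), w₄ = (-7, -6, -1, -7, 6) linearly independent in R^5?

linearly dependent

Row-reduce the matrix whose columns are w₁, w₂, w₃, w₄.
The reduction yields 3 nonzero rows, so the rank is 3.
Since rank 3 < 4, the set is linearly dependent.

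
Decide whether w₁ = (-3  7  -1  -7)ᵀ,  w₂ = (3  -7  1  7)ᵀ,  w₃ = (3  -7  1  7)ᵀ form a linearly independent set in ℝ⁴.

linearly dependent

Row-reduce the matrix whose columns are w₁, w₂, w₃.
The reduction yields 1 nonzero row, so the rank is 1.
Since rank 1 < 3, the set is linearly dependent.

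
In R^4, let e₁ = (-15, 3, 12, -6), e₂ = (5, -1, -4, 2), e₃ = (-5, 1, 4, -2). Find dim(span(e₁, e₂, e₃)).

Apply Gaussian elimination to the matrix whose rows are e₁, e₂, e₃.
There is 1 pivot column, so rank = 1.

dim = 1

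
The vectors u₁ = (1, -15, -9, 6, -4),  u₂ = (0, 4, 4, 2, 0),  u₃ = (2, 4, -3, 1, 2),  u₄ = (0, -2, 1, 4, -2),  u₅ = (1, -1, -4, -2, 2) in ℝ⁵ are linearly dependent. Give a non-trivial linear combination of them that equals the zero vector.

Row-reduce the matrix with u₁, u₂, u₃, u₄, u₅ as columns; the null space gives the coefficients.
One solution (up to scaling) is (1, 2, 0, -3, -1).

u₁ + 2u₂ - 3u₄ - u₅ = 0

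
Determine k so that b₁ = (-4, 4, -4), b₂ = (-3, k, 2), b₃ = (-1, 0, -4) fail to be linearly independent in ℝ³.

k = 14/3

Dependence holds iff the 3×3 matrix [b₁ b₂ b₃] is singular.
The determinant works out to 12*k - 56.
This vanishes exactly when k = 14/3.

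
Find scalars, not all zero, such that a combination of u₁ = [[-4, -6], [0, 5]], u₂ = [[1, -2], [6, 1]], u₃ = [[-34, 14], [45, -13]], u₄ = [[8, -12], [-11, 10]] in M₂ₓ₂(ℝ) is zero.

3u₁ + 2u₂ - u₃ - 3u₄ = 0

Pass to coordinate vectors relative to the basis {E₁₁, E₁₂, E₂₁, E₂₂}.
Solve the homogeneous system with u₁, u₂, u₃, u₄ as columns by row-reducing the coefficient matrix.
The free variable yields coefficients (3, 2, -1, -3) (any nonzero multiple also works).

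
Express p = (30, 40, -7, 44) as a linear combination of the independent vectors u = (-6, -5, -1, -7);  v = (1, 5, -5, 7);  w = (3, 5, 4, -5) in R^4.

p = -4u + 3v + w

Write p = c₁u + … + c₃w and equate components.
Back-substitution yields (c₁, c₂, c₃) = (-4, 3, 1).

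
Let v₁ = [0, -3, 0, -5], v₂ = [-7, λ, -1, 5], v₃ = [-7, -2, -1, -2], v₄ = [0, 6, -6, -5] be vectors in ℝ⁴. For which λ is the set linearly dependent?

Place the vectors as rows of a 4×4 matrix; dependence ⇔ determinant zero.
Cofactor expansion gives det = 462 - 210*λ.
Setting this to zero gives λ = 11/5.

λ = 11/5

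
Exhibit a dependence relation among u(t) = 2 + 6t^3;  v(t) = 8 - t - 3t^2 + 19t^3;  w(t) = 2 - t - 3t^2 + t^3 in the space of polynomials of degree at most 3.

Pass to coordinate vectors relative to the basis {1, t, …, t^3}.
Write the vectors as columns of a matrix and find a nonzero vector in its null space.
One solution (up to scaling) is (3, -1, 1).

3u - v + w = 0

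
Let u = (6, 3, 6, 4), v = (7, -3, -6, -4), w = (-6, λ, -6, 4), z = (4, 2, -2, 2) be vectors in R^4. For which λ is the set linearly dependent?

λ = 21/5

Dependence holds iff the 4×4 matrix [u v w z] is singular.
The determinant works out to 260*λ - 1092.
Setting this to zero gives λ = 21/5.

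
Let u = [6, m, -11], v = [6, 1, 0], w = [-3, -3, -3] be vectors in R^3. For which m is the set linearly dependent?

The vectors are dependent exactly when the determinant of the matrix with rows u, v, w vanishes.
Expanding, det = 18*m + 147.
Setting this to zero gives m = -49/6.

m = -49/6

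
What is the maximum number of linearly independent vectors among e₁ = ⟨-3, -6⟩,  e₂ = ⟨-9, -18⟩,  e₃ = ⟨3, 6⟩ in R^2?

1

Row-reduce the 3×2 matrix with these as rows.
There is 1 pivot column, so rank = 1.
(With 3 elements in a 2-dimensional space the rank is at most 2.)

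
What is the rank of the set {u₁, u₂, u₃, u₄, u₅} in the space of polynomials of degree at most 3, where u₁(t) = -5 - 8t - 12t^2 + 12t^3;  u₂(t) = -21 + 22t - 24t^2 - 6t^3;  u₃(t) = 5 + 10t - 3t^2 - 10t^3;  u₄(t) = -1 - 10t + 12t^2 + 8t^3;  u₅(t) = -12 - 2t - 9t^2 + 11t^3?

Use coordinates relative to {1, t, …, t^3}.
Row-reduce the 5×4 matrix with these as rows.
There are 4 pivot columns, so rank = 4.
(With 5 elements in a 4-dimensional space the rank is at most 4.)

4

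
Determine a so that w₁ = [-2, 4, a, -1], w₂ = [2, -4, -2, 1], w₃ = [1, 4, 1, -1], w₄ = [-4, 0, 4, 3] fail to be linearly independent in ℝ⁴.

a = 2

Dependence holds iff the 4×4 matrix [w₁ w₂ w₃ w₄] is singular.
Cofactor expansion gives det = 36*a - 72.
Setting this to zero gives a = 2.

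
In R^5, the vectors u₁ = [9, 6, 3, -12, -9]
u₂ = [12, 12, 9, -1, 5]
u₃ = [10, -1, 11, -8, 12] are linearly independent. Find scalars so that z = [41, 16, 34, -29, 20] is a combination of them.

z = u₁ + u₂ + 2u₃

Set up the augmented matrix [u₁ | u₂ | u₃ | z] and row-reduce.
Row-reducing the augmented matrix gives the unique coefficients (a₁, a₂, a₃) = (1, 1, 2).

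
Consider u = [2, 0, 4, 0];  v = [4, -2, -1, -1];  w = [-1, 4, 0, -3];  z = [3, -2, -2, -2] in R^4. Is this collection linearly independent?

The matrix [u|v|w|z] has determinant -84.
A nonzero determinant means the columns are linearly independent.

linearly independent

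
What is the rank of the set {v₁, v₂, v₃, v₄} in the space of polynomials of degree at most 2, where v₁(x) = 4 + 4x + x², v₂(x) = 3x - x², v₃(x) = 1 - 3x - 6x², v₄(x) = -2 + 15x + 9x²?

3

Use coordinates relative to {1, x, x²}.
Row-reduce the 4×3 matrix with these as rows.
Reduction leaves 3 leading entries, giving rank 3.
(With 4 elements in a 3-dimensional space the rank is at most 3.)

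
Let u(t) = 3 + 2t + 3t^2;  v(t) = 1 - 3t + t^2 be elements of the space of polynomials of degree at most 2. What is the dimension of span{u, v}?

Represent each element by its coordinate vector in ℝ³.
Row-reduce the 2×3 matrix with these as rows.
There are 2 pivot columns, so rank = 2.

dim = 2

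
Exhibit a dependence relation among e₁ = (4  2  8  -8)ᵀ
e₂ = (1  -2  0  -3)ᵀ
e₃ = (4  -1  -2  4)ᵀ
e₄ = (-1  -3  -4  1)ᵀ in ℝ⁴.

e₁ - 2e₂ + 2e₄ = 0

Write the vectors as columns of a matrix and find a nonzero vector in its null space.
The free variable yields coefficients (1, -2, 0, 2) (any nonzero multiple also works).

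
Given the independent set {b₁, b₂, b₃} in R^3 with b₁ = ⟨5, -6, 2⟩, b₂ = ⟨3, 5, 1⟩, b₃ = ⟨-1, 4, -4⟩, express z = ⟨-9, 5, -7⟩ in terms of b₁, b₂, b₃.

z = -b₁ - b₂ + b₃

Since b₁, b₂, b₃ are independent, the coefficients expressing z are uniquely determined by a linear system.
The system has the unique solution (c₁, c₂, c₃) = (-1, -1, 1).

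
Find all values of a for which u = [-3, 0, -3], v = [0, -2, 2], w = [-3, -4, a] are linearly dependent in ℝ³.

The vectors are dependent exactly when the determinant of the matrix with rows u, v, w vanishes.
Expanding, det = 6*a - 6.
This vanishes exactly when a = 1.

a = 1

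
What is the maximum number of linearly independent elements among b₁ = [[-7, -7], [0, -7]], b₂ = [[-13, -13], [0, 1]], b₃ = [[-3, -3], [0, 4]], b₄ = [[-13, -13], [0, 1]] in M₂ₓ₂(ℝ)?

2

Use coordinates relative to {E₁₁, E₁₂, E₂₁, E₂₂}.
Row-reduce the 4×4 matrix with these as rows.
Reduction leaves 2 leading entries, giving rank 2.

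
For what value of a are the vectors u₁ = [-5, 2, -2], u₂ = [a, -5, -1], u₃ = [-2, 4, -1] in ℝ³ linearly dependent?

a = -7/2

Dependence holds iff the 3×3 matrix [u₁ u₂ u₃] is singular.
Expanding, det = -6*a - 21.
Solving -6*a - 21 = 0 yields a = -7/2.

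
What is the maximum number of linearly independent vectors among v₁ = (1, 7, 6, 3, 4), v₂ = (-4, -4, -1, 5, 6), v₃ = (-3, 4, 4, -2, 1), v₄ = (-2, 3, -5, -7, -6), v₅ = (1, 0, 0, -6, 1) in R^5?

Apply Gaussian elimination to the matrix whose rows are v₁, v₂, v₃, v₄, v₅.
There are 5 pivot columns, so rank = 5.

5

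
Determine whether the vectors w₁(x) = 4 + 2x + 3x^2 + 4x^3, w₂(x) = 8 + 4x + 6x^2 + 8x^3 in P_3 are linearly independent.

Take coordinates with respect to the standard basis {1, x, …, x^3}.
One vector is a scalar multiple of another, so the set is dependent.

linearly dependent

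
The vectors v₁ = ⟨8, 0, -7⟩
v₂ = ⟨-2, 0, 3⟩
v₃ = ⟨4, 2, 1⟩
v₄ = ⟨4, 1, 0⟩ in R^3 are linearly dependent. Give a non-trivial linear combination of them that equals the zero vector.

Write the vectors as columns of a matrix and find a nonzero vector in its null space.
A generator of the null space is (1, 2, 1, -2).

v₁ + 2v₂ + v₃ - 2v₄ = 0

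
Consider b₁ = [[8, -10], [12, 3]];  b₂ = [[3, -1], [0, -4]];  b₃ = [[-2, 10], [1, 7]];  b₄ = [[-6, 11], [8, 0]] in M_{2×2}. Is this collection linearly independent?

linearly independent

Take coordinates with respect to the standard basis {E₁₁, E₁₂, E₂₁, E₂₂}.
Place the vectors as rows of a 4×4 matrix and reduce to echelon form.
The reduction yields 4 nonzero rows, so the rank is 4.
Since rank = 4 (the number of vectors), the set is linearly independent.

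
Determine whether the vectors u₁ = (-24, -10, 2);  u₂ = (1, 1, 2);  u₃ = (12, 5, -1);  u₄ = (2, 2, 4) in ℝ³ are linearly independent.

linearly dependent

There are 4 vectors in a 3-dimensional space, so they cannot be linearly independent.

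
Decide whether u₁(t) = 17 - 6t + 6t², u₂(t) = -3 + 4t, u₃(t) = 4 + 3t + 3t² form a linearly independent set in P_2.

Write each element as a coordinate vector in ℝ³ using {1, t, t²}.
The matrix [u₁|u₂|u₃] has determinant 0.
A zero determinant means the columns are linearly dependent.

linearly dependent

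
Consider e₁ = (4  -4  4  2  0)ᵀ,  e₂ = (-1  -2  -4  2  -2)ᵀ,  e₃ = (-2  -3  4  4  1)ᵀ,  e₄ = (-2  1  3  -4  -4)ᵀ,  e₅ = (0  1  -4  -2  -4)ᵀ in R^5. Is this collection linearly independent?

The matrix [e₁|e₂|e₃|e₄|e₅] has determinant -934.
A nonzero determinant means the columns are linearly independent.

linearly independent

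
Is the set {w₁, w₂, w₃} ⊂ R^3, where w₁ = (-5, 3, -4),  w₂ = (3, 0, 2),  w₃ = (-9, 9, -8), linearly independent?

Place the vectors as rows of a 3×3 matrix and reduce to echelon form.
The reduction yields 2 nonzero rows, so the rank is 2.
Since rank 2 < 3, the set is linearly dependent.

linearly dependent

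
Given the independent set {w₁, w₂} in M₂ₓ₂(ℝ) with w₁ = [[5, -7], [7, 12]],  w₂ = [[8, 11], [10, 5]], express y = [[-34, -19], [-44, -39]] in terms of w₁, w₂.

y = -2w₁ - 3w₂

Identify each element with its coordinate vector in ℝ⁴ via {E₁₁, E₁₂, E₂₁, E₂₂}.
Set up the augmented matrix [w₁ | w₂ | y] and row-reduce.
Back-substitution yields (α₁, α₂) = (-2, -3).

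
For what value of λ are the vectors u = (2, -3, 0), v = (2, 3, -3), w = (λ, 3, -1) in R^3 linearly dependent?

The vectors are dependent exactly when the determinant of the matrix with rows u, v, w vanishes.
The determinant works out to 9*λ + 6.
Solving 9*λ + 6 = 0 yields λ = -2/3.

λ = -2/3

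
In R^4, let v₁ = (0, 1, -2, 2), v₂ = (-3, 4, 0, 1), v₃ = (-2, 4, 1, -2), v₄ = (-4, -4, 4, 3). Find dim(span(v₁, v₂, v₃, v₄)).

dim = 4

Row-reduce the 4×4 matrix with these as rows.
There are 4 pivot columns, so rank = 4.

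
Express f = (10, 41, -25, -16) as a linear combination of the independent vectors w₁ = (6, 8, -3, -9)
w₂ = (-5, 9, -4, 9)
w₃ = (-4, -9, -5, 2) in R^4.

Write f = c₁w₁ + … + c₃w₃ and equate components.
Row-reducing the augmented matrix gives the unique coefficients (c₁, c₂, c₃) = (4, 2, 1).

f = 4w₁ + 2w₂ + w₃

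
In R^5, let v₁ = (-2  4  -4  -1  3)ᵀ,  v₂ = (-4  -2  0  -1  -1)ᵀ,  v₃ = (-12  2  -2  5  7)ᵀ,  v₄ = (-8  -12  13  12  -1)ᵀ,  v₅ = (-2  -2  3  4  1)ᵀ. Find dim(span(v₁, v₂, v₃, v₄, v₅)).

3

Apply Gaussian elimination to the matrix whose rows are v₁, v₂, v₃, v₄, v₅.
The echelon form has 3 nonzero rows, so the rank is 3.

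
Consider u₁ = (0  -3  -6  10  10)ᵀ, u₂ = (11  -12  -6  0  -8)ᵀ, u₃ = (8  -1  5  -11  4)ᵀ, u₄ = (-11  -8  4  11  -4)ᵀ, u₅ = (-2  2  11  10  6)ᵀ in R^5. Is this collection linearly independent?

Place the vectors as rows of a 5×5 matrix and reduce to echelon form.
The reduction yields 5 nonzero rows, so the rank is 5.
Since rank = 5 (the number of vectors), the set is linearly independent.

linearly independent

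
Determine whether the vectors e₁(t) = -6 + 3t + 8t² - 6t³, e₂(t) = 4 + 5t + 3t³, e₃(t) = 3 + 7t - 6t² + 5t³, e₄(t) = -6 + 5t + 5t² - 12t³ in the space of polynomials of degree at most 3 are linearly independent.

Take coordinates with respect to the standard basis {1, t, …, t³}.
Row-reduce the matrix whose columns are e₁, e₂, e₃, e₄.
The reduction yields 4 nonzero rows, so the rank is 4.
Since rank = 4 (the number of vectors), the set is linearly independent.

linearly independent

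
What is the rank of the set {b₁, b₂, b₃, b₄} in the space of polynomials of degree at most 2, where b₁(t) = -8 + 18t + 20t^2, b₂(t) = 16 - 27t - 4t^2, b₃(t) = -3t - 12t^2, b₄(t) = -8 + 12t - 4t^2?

2

Pass to coordinate vectors with respect to the basis {1, t, t^2}.
Put the 3×4 matrix [b₁|b₂|b₃|b₄] into echelon form.
Reduction leaves 2 leading entries, giving rank 2.
(With 4 elements in a 3-dimensional space the rank is at most 3.)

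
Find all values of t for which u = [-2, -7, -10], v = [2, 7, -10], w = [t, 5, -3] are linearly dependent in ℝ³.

The vectors are dependent exactly when the determinant of the matrix with rows u, v, w vanishes.
Expanding, det = 140*t - 200.
Setting this to zero gives t = 10/7.

t = 10/7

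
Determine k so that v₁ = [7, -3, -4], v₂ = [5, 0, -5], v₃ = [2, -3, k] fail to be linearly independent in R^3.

k = 1

The set is linearly dependent precisely when det[v₁; v₂; v₃] = 0.
Expanding, det = 15*k - 15.
Setting this to zero gives k = 1.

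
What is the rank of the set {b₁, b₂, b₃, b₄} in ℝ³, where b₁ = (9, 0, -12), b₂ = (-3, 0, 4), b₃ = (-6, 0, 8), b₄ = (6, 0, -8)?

Put the 3×4 matrix [b₁|b₂|b₃|b₄] into echelon form.
The echelon form has 1 nonzero row, so the rank is 1.
(With 4 elements in a 3-dimensional space the rank is at most 3.)

rank 1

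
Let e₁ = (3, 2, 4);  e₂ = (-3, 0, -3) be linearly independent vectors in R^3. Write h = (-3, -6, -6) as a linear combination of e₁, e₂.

Since e₁, e₂ are independent, the coefficients expressing h are uniquely determined by a linear system.
The system has the unique solution (a₁, a₂) = (-3, -2).

h = -3e₁ - 2e₂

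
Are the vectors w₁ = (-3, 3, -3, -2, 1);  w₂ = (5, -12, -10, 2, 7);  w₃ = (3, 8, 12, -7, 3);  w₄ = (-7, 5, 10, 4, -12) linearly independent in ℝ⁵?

Place the vectors as rows of a 4×5 matrix and reduce to echelon form.
The reduction yields 4 nonzero rows, so the rank is 4.
Since rank = 4 (the number of vectors), the set is linearly independent.

linearly independent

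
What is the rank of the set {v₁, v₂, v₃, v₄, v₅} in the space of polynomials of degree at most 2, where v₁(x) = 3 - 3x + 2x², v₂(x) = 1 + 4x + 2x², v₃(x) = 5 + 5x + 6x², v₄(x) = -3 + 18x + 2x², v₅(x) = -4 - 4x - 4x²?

3

Use coordinates relative to {1, x, x²}.
Form the matrix with v₁, v₂, v₃, v₄, v₅ as columns and reduce.
There are 3 pivot columns, so rank = 3.
(With 5 elements in a 3-dimensional space the rank is at most 3.)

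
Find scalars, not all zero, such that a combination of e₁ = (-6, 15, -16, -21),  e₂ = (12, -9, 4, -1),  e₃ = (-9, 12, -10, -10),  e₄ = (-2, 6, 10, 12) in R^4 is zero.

e₁ - e₂ - 2e₃ = 0

Solve the homogeneous system with e₁, e₂, e₃, e₄ as columns by row-reducing the coefficient matrix.
A generator of the null space is (1, -1, -2, 0).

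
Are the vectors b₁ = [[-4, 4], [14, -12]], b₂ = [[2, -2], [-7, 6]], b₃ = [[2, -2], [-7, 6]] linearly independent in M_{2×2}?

linearly dependent

Write each element as a coordinate vector in ℝ⁴ using {E₁₁, E₁₂, E₂₁, E₂₂}.
Place the vectors as rows of a 3×4 matrix and reduce to echelon form.
The reduction yields 1 nonzero row, so the rank is 1.
Since rank 1 < 3, the set is linearly dependent.
Indeed b₁ + 2b₂ = 0.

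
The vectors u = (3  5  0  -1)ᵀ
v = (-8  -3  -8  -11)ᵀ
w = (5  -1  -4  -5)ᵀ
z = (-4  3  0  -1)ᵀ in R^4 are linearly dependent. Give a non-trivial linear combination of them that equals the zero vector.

Set up α₁u + … + α₄z = 0 and solve the homogeneous system.
The free variable yields coefficients (2, 1, -2, -3) (any nonzero multiple also works).

2u + v - 2w - 3z = 0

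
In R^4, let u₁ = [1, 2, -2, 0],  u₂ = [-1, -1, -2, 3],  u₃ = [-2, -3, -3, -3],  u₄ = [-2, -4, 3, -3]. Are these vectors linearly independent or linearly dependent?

linearly independent

Place the vectors as rows of a 4×4 matrix and reduce to echelon form.
The reduction yields 4 nonzero rows, so the rank is 4.
Since rank = 4 (the number of vectors), the set is linearly independent.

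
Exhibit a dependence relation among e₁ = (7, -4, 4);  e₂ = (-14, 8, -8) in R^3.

2e₁ + e₂ = 0

Solve the homogeneous system with e₁, e₂ as columns by row-reducing the coefficient matrix.
A generator of the null space is (2, 1).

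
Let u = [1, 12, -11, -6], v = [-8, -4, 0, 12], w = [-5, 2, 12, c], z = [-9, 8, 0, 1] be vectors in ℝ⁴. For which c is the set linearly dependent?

c = -51/11

The vectors are dependent exactly when the determinant of the matrix with rows u, v, w, z vanishes.
The determinant works out to -1100*c - 5100.
This vanishes exactly when c = -51/11.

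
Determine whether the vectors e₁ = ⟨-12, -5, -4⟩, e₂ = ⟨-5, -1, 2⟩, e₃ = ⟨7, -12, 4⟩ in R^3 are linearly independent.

linearly independent

Row-reduce the matrix whose columns are e₁, e₂, e₃.
The reduction yields 3 nonzero rows, so the rank is 3.
Since rank = 3 (the number of vectors), the set is linearly independent.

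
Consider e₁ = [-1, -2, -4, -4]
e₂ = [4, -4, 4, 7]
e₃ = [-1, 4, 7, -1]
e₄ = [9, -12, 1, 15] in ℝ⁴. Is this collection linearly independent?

Form the 4×4 matrix with these as columns; its determinant is 0.
A zero determinant means the columns are linearly dependent.
Indeed 2e₂ - e₃ - e₄ = 0.

linearly dependent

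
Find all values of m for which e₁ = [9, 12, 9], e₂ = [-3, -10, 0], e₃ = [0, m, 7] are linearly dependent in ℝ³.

Place the vectors as rows of a 3×3 matrix; dependence ⇔ determinant zero.
The determinant works out to -27*m - 378.
Solving -27*m - 378 = 0 yields m = -14.

m = -14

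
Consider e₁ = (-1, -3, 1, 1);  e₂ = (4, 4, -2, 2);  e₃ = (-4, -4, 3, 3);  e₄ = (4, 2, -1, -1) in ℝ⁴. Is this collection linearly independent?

linearly independent

Place the vectors as rows of a 4×4 matrix and reduce to echelon form.
The reduction yields 4 nonzero rows, so the rank is 4.
Since rank = 4 (the number of vectors), the set is linearly independent.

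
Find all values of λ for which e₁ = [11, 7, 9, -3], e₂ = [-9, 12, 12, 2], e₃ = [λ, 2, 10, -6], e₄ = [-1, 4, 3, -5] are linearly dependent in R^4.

Dependence holds iff the 4×4 matrix [e₁ e₂ e₃ e₄] is singular.
Expanding, det = 186*λ - 9300.
This vanishes exactly when λ = 50.

λ = 50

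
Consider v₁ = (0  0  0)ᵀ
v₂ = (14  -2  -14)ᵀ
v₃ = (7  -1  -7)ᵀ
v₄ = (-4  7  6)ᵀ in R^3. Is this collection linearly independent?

There are 4 vectors in a 3-dimensional space, so they cannot be linearly independent.

linearly dependent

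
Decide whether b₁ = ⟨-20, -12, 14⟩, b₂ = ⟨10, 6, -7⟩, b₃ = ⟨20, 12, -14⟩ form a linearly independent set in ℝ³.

linearly dependent

Row-reduce the matrix whose columns are b₁, b₂, b₃.
The reduction yields 1 nonzero row, so the rank is 1.
Since rank 1 < 3, the set is linearly dependent.
Indeed b₁ + 2b₂ = 0.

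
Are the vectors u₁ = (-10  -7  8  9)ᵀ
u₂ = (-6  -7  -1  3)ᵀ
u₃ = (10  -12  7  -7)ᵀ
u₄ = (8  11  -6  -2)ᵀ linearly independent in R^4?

linearly independent

Place the vectors as rows of a 4×4 matrix and reduce to echelon form.
The reduction yields 4 nonzero rows, so the rank is 4.
Since rank = 4 (the number of vectors), the set is linearly independent.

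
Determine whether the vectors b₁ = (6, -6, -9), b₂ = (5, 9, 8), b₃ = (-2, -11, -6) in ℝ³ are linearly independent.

linearly independent

Form the 3×3 matrix with these as columns; its determinant is 453.
A nonzero determinant means the columns are linearly independent.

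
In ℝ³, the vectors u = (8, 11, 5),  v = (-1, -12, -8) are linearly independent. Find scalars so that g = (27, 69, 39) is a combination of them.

g = 3u - 3v

Set up the augmented matrix [u | v | g] and row-reduce.
Back-substitution yields (a₁, a₂) = (3, -3).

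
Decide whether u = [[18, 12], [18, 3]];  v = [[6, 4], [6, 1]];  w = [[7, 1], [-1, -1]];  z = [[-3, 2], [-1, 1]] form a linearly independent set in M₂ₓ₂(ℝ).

linearly dependent

Take coordinates with respect to the standard basis {E₁₁, E₁₂, E₂₁, E₂₂}.
One vector is a scalar multiple of another, so the set is dependent.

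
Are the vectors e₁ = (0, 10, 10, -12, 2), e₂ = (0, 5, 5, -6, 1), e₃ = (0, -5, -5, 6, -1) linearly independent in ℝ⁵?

Row-reduce the matrix whose columns are e₁, e₂, e₃.
The reduction yields 1 nonzero row, so the rank is 1.
Since rank 1 < 3, the set is linearly dependent.
Indeed e₁ - 2e₂ = 0.

linearly dependent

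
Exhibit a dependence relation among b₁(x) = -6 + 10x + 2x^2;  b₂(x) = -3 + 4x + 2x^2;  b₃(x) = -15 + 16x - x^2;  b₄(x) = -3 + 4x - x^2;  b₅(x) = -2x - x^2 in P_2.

2b₁ - 4b₂ + b₃ - 5b₄ = 0

Pass to coordinate vectors relative to the basis {1, x, x^2}.
Solve the homogeneous system with b₁, b₂, b₃, b₄, b₅ as columns by row-reducing the coefficient matrix.
A generator of the null space is (2, -4, 1, -5, 0).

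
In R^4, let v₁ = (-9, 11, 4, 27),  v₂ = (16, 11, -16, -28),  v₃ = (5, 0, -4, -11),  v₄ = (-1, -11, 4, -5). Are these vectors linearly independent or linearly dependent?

linearly dependent

Row-reduce the matrix whose columns are v₁, v₂, v₃, v₄.
The reduction yields 2 nonzero rows, so the rank is 2.
Since rank 2 < 4, the set is linearly dependent.
Indeed v₁ - v₂ + 5v₃ = 0.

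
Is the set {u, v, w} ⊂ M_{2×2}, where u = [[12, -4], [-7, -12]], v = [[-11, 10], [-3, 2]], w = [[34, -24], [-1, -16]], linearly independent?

linearly dependent

Write each element as a coordinate vector in ℝ⁴ using {E₁₁, E₁₂, E₂₁, E₂₂}.
Row-reduce the matrix whose columns are u, v, w.
The reduction yields 2 nonzero rows, so the rank is 2.
Since rank 2 < 3, the set is linearly dependent.
Indeed u - 2v - w = 0.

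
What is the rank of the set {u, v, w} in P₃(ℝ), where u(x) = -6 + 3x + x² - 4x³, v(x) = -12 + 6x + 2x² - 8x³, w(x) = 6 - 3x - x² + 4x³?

Represent each element by its coordinate vector in ℝ⁴.
Form the matrix with u, v, w as columns and reduce.
Reduction leaves 1 leading entry, giving rank 1.

rank 1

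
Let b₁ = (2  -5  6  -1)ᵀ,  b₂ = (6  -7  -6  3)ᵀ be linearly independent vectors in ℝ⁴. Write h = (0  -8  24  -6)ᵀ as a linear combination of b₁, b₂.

h = 3b₁ - b₂

Solve the system with b₁, b₂ as columns and h as the right-hand side.
Back-substitution yields (a₁, a₂) = (3, -1).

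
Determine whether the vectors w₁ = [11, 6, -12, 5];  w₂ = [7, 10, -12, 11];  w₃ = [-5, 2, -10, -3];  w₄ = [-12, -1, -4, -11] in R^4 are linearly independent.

Place the vectors as rows of a 4×4 matrix and reduce to echelon form.
The reduction yields 4 nonzero rows, so the rank is 4.
Since rank = 4 (the number of vectors), the set is linearly independent.

linearly independent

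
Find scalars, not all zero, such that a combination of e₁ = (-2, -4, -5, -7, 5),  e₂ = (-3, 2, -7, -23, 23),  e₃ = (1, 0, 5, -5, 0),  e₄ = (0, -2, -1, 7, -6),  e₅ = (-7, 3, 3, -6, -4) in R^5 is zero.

Set up α₁e₁ + … + α₅e₅ = 0 and solve the homogeneous system.
One solution (up to scaling) is (1, -1, -1, -3, 0).

e₁ - e₂ - e₃ - 3e₄ = 0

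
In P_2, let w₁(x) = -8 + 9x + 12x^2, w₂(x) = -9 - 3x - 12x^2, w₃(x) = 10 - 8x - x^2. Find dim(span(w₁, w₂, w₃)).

Represent each element by its coordinate vector in ℝ³.
Row-reduce the 3×3 matrix with these as rows.
Exactly 3 pivots survive; hence the rank is 3.

dim = 3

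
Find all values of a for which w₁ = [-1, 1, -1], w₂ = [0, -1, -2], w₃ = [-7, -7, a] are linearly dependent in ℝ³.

a = -35

Dependence holds iff the 3×3 matrix [w₁ w₂ w₃] is singular.
Expanding, det = a + 35.
This vanishes exactly when a = -35.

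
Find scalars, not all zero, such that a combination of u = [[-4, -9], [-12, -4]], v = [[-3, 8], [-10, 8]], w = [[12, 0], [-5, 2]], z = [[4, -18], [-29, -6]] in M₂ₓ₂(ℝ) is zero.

2u + w - z = 0

Take coordinates with respect to {E₁₁, E₁₂, E₂₁, E₂₂}.
Write the vectors as columns of a matrix and find a nonzero vector in its null space.
One solution (up to scaling) is (2, 0, 1, -1).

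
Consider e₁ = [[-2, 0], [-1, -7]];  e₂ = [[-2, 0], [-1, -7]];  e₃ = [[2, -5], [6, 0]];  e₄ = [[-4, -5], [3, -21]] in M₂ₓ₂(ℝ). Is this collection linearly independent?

Write each element as a coordinate vector in ℝ⁴ using {E₁₁, E₁₂, E₂₁, E₂₂}.
Two of the vectors are equal, giving an immediate dependence.

linearly dependent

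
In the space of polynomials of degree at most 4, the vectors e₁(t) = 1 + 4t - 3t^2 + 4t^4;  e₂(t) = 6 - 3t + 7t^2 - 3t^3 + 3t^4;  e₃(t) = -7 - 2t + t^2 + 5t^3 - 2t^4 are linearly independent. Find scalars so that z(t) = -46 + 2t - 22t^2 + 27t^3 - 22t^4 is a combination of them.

Identify each element with its coordinate vector in ℝ⁵ via {1, t, …, t^4}.
Since e₁, e₂, e₃ are independent, the coefficients expressing z are uniquely determined by a linear system.
The system has the unique solution (a₁, a₂, a₃) = (-1, -4, 3).

z = -e₁ - 4e₂ + 3e₃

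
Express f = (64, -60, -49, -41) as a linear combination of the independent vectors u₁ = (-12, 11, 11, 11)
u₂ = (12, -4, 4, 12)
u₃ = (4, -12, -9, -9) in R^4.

f = -4u₁ + u₂ + u₃

Set up the augmented matrix [u₁ | u₂ | u₃ | f] and row-reduce.
Back-substitution yields (a₁, a₂, a₃) = (-4, 1, 1).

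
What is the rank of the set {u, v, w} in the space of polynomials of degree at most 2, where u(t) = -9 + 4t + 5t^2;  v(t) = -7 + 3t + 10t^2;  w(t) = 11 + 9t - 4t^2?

3

Represent each element by its coordinate vector in ℝ³.
Form the matrix with u, v, w as columns and reduce.
The echelon form has 3 nonzero rows, so the rank is 3.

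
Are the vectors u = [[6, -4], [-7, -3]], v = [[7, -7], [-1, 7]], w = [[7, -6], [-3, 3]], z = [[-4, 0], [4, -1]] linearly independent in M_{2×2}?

linearly independent

Take coordinates with respect to the standard basis {E₁₁, E₁₂, E₂₁, E₂₂}.
The matrix [u|v|w|z] has determinant 163.
A nonzero determinant means the columns are linearly independent.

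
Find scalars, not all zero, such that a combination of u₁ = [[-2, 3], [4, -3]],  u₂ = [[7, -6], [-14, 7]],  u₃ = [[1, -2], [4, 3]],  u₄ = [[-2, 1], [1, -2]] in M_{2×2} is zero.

Write each element as a vector in ℝ⁴ using {E₁₁, E₁₂, E₂₁, E₂₂}.
Set up α₁u₁ + … + α₄u₄ = 0 and solve the homogeneous system.
One solution (up to scaling) is (2, 1, 1, 2).

2u₁ + u₂ + u₃ + 2u₄ = 0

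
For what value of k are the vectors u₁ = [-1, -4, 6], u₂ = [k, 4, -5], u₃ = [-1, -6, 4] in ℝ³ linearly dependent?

The set is linearly dependent precisely when det[u₁; u₂; u₃] = 0.
The determinant works out to 18 - 20*k.
This vanishes exactly when k = 9/10.

k = 9/10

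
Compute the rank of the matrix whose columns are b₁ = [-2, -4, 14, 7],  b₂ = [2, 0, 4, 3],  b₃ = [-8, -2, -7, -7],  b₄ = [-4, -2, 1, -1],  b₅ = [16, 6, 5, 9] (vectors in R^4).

Apply Gaussian elimination to the matrix whose rows are b₁, b₂, b₃, b₄, b₅.
The echelon form has 2 nonzero rows, so the rank is 2.
(With 5 elements in a 4-dimensional space the rank is at most 4.)

rank 2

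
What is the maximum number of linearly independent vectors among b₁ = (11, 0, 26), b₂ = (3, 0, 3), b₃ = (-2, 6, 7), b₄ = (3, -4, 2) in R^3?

Put the 3×4 matrix [b₁|b₂|b₃|b₄] into echelon form.
There are 3 pivot columns, so rank = 3.
(With 4 elements in a 3-dimensional space the rank is at most 3.)

3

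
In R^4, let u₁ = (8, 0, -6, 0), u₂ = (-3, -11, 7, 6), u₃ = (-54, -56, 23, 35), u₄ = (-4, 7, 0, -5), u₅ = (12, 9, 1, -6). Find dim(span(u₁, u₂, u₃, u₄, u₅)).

4

Form the matrix with u₁, u₂, u₃, u₄, u₅ as columns and reduce.
Reduction leaves 4 leading entries, giving rank 4.
(With 5 elements in a 4-dimensional space the rank is at most 4.)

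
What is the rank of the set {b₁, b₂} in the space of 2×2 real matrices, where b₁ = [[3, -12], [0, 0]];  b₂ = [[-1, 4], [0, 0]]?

Represent each element by its coordinate vector in ℝ⁴.
Put the 4×2 matrix [b₁|b₂] into echelon form.
Reduction leaves 1 leading entry, giving rank 1.

rank 1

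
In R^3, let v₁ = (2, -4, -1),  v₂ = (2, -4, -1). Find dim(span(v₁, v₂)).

1

Apply Gaussian elimination to the matrix whose rows are v₁, v₂.
Reduction leaves 1 leading entry, giving rank 1.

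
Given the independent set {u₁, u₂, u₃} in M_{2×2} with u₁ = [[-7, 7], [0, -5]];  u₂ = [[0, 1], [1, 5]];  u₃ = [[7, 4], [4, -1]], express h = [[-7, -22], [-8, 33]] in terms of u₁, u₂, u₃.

h = -2u₁ + 4u₂ - 3u₃

Identify each element with its coordinate vector in ℝ⁴ via {E₁₁, E₁₂, E₂₁, E₂₂}.
Solve the system with u₁, u₂, u₃ as columns and h as the right-hand side.
The system has the unique solution (c₁, c₂, c₃) = (-2, 4, -3).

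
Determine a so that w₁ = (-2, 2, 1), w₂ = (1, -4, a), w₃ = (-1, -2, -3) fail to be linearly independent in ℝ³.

The set is linearly dependent precisely when det[w₁; w₂; w₃] = 0.
Expanding, det = -6*a - 24.
This vanishes exactly when a = -4.

a = -4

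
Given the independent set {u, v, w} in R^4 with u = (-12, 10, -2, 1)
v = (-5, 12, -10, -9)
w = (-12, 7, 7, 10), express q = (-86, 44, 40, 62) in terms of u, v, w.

Since u, v, w are independent, the coefficients expressing q are uniquely determined by a linear system.
Back-substitution yields (c₁, c₂, c₃) = (4, -2, 4).

q = 4u - 2v + 4w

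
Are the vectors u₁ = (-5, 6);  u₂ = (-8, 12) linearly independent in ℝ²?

Row-reduce the matrix whose columns are u₁, u₂.
The reduction yields 2 nonzero rows, so the rank is 2.
Since rank = 2 (the number of vectors), the set is linearly independent.

linearly independent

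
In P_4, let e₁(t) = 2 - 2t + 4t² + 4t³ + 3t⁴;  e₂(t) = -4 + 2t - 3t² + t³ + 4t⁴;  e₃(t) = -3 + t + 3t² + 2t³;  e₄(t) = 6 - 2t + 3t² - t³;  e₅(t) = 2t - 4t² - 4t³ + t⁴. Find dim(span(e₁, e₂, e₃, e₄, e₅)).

dim = 4

Use coordinates relative to {1, t, …, t⁴}.
Form the matrix with e₁, e₂, e₃, e₄, e₅ as columns and reduce.
Reduction leaves 4 leading entries, giving rank 4.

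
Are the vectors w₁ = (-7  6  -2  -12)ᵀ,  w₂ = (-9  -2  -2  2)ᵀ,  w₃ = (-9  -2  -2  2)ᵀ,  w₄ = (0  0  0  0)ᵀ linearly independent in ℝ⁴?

linearly dependent

One of the vectors is the zero vector, so the set is linearly dependent.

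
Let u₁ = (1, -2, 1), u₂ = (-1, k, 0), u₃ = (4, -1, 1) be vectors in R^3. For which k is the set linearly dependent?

k = -1/3

Dependence holds iff the 3×3 matrix [u₁ u₂ u₃] is singular.
Expanding, det = -3*k - 1.
Solving -3*k - 1 = 0 yields k = -1/3.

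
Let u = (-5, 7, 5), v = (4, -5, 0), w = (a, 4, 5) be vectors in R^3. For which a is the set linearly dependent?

The vectors are dependent exactly when the determinant of the matrix with rows u, v, w vanishes.
The determinant works out to 25*a + 65.
This vanishes exactly when a = -13/5.

a = -13/5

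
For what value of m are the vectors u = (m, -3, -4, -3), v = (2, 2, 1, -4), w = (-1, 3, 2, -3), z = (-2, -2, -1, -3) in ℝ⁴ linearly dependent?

The vectors are dependent exactly when the determinant of the matrix with rows u, v, w, z vanishes.
Expanding, det = 119 - 7*m.
Setting this to zero gives m = 17.

m = 17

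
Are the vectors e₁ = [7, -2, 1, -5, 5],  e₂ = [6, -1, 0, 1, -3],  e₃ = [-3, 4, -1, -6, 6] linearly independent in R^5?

Row-reduce the matrix whose columns are e₁, e₂, e₃.
The reduction yields 3 nonzero rows, so the rank is 3.
Since rank = 3 (the number of vectors), the set is linearly independent.

linearly independent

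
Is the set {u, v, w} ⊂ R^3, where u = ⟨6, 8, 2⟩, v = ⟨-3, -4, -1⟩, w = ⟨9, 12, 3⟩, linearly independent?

The matrix [u|v|w] has determinant 0.
A zero determinant means the columns are linearly dependent.
Indeed u + 2v = 0.

linearly dependent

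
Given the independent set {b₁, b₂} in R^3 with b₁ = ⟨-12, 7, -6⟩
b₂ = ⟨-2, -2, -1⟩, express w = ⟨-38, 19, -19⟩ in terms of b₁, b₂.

Solve the system with b₁, b₂ as columns and w as the right-hand side.
Back-substitution yields (c₁, c₂) = (3, 1).

w = 3b₁ + b₂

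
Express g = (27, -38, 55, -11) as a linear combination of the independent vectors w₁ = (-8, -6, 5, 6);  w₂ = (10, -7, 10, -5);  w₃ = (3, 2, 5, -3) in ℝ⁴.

g = 2w₁ + 4w₂ + w₃

Set up the augmented matrix [w₁ | w₂ | w₃ | g] and row-reduce.
The system has the unique solution (c₁, c₂, c₃) = (2, 4, 1).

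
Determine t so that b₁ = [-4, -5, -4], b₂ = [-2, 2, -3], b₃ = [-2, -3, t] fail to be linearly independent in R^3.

t = -17/9

Place the vectors as rows of a 3×3 matrix; dependence ⇔ determinant zero.
Expanding, det = -18*t - 34.
Setting this to zero gives t = -17/9.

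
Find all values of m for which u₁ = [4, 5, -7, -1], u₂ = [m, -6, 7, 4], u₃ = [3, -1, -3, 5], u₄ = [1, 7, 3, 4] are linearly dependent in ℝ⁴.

m = -19/6

The vectors are dependent exactly when the determinant of the matrix with rows u₁, u₂, u₃, u₄ vanishes.
Expanding, det = 426*m + 1349.
This vanishes exactly when m = -19/6.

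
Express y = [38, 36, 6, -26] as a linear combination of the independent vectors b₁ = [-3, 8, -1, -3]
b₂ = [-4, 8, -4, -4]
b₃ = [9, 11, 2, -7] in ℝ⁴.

Write y = c₁b₁ + … + c₃b₃ and equate components.
The system has the unique solution (c₁, c₂, c₃) = (-2, 1, 4).

y = -2b₁ + b₂ + 4b₃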